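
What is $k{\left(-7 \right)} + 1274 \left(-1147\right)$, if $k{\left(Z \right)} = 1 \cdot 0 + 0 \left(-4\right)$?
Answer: $-1461278$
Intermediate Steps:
$k{\left(Z \right)} = 0$ ($k{\left(Z \right)} = 0 + 0 = 0$)
$k{\left(-7 \right)} + 1274 \left(-1147\right) = 0 + 1274 \left(-1147\right) = 0 - 1461278 = -1461278$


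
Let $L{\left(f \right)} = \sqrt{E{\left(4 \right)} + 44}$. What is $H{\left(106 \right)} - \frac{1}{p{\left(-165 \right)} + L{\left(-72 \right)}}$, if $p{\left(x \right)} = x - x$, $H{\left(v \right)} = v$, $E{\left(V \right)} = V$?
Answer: $106 - \frac{\sqrt{3}}{12} \approx 105.86$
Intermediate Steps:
$p{\left(x \right)} = 0$
$L{\left(f \right)} = 4 \sqrt{3}$ ($L{\left(f \right)} = \sqrt{4 + 44} = \sqrt{48} = 4 \sqrt{3}$)
$H{\left(106 \right)} - \frac{1}{p{\left(-165 \right)} + L{\left(-72 \right)}} = 106 - \frac{1}{0 + 4 \sqrt{3}} = 106 - \frac{1}{4 \sqrt{3}} = 106 - \frac{\sqrt{3}}{12}$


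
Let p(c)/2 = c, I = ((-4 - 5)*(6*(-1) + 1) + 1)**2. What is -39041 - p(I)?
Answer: -43273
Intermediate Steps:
I = 2116 (I = (-9*(-6 + 1) + 1)**2 = (-9*(-5) + 1)**2 = (45 + 1)**2 = 46**2 = 2116)
p(c) = 2*c
-39041 - p(I) = -39041 - 2*2116 = -39041 - 1*4232 = -39041 - 4232 = -43273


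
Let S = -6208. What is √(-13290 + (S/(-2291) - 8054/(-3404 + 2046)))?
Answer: 3*I*√3570999171053741/1555589 ≈ 115.24*I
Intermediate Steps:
√(-13290 + (S/(-2291) - 8054/(-3404 + 2046))) = √(-13290 + (-6208/(-2291) - 8054/(-3404 + 2046))) = √(-13290 + (-6208*(-1/2291) - 8054/(-1358))) = √(-13290 + (6208/2291 - 8054*(-1/1358))) = √(-13290 + (6208/2291 + 4027/679)) = √(-13290 + 13441089/1555589) = √(-20660336721/1555589) = 3*I*√3570999171053741/1555589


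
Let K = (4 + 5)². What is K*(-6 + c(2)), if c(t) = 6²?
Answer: 2430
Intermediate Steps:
c(t) = 36
K = 81 (K = 9² = 81)
K*(-6 + c(2)) = 81*(-6 + 36) = 81*30 = 2430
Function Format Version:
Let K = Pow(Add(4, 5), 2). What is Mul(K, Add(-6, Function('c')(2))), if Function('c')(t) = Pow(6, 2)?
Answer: 2430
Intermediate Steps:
Function('c')(t) = 36
K = 81 (K = Pow(9, 2) = 81)
Mul(K, Add(-6, Function('c')(2))) = Mul(81, Add(-6, 36)) = Mul(81, 30) = 2430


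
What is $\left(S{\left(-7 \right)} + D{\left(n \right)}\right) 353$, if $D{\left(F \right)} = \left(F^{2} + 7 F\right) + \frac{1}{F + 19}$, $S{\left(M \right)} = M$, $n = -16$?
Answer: $\frac{145436}{3} \approx 48479.0$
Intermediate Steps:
$D{\left(F \right)} = F^{2} + \frac{1}{19 + F} + 7 F$ ($D{\left(F \right)} = \left(F^{2} + 7 F\right) + \frac{1}{19 + F} = F^{2} + \frac{1}{19 + F} + 7 F$)
$\left(S{\left(-7 \right)} + D{\left(n \right)}\right) 353 = \left(-7 + \frac{1 + \left(-16\right)^{3} + 26 \left(-16\right)^{2} + 133 \left(-16\right)}{19 - 16}\right) 353 = \left(-7 + \frac{1 - 4096 + 26 \cdot 256 - 2128}{3}\right) 353 = \left(-7 + \frac{1 - 4096 + 6656 - 2128}{3}\right) 353 = \left(-7 + \frac{1}{3} \cdot 433\right) 353 = \left(-7 + \frac{433}{3}\right) 353 = \frac{412}{3} \cdot 353 = \frac{145436}{3}$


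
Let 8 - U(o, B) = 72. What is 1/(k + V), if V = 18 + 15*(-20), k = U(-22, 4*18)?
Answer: -1/346 ≈ -0.0028902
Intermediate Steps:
U(o, B) = -64 (U(o, B) = 8 - 1*72 = 8 - 72 = -64)
k = -64
V = -282 (V = 18 - 300 = -282)
1/(k + V) = 1/(-64 - 282) = 1/(-346) = -1/346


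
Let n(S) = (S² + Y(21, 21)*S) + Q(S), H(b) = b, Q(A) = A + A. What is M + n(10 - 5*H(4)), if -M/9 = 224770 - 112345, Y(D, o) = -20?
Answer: -1011545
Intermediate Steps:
Q(A) = 2*A
n(S) = S² - 18*S (n(S) = (S² - 20*S) + 2*S = S² - 18*S)
M = -1011825 (M = -9*(224770 - 112345) = -9*112425 = -1011825)
M + n(10 - 5*H(4)) = -1011825 + (10 - 5*4)*(-18 + (10 - 5*4)) = -1011825 + (10 - 20)*(-18 + (10 - 20)) = -1011825 - 10*(-18 - 10) = -1011825 - 10*(-28) = -1011825 + 280 = -1011545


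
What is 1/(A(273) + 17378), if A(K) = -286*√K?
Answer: 8689/139832288 + 143*√273/139832288 ≈ 7.9036e-5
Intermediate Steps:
1/(A(273) + 17378) = 1/(-286*√273 + 17378) = 1/(17378 - 286*√273)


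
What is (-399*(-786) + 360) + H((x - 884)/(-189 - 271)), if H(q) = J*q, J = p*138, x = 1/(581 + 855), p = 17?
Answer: 4573407213/14360 ≈ 3.1848e+5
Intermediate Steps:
x = 1/1436 ≈ 0.00069638
J = 2346 (J = 17*138 = 2346)
H(q) = 2346*q
(-399*(-786) + 360) + H((x - 884)/(-189 - 271)) = (-399*(-786) + 360) + 2346*((1/1436 - 884)/(-189 - 271)) = (313614 + 360) + 2346*(-1269423/1436/(-460)) = 313974 + 2346*(-1269423/1436*(-1/460)) = 313974 + 2346*(1269423/660560) = 313974 + 64740573/14360 = 4573407213/14360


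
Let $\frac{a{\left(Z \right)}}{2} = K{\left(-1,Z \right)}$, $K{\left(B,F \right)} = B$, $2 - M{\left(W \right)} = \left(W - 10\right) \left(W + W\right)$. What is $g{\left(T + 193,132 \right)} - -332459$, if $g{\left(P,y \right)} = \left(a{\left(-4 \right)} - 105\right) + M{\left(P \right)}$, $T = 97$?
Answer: $169954$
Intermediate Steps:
$M{\left(W \right)} = 2 - 2 W \left(-10 + W\right)$ ($M{\left(W \right)} = 2 - \left(W - 10\right) \left(W + W\right) = 2 - \left(-10 + W\right) 2 W = 2 - 2 W \left(-10 + W\right)$)
$a{\left(Z \right)} = -2$ ($a{\left(Z \right)} = 2 \left(-1\right) = -2$)
$g{\left(P,y \right)} = -105 - 2 P^{2} + 20 P$ ($g{\left(P,y \right)} = \left(-2 - 105\right) + \left(2 - 2 P^{2} + 20 P\right) = -107 + \left(2 - 2 P^{2} + 20 P\right) = -105 - 2 P^{2} + 20 P$)
$g{\left(T + 193,132 \right)} - -332459 = \left(-105 - 2 \left(97 + 193\right)^{2} + 20 \left(97 + 193\right)\right) - -332459 = \left(-105 - 2 \cdot 290^{2} + 20 \cdot 290\right) + 332459 = \left(-105 - 168200 + 5800\right) + 332459 = -162505 + 332459 = 169954$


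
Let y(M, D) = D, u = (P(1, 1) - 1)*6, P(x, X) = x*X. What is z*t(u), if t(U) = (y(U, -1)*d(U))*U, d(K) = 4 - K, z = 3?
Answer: 0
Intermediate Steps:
P(x, X) = X*x
u = 0 (u = (1*1 - 1)*6 = (1 - 1)*6 = 0*6 = 0)
t(U) = U*(-4 + U) (t(U) = (-(4 - U))*U = (-4 + U)*U = U*(-4 + U))
z*t(u) = 3*(0*(-4 + 0)) = 3*(0*(-4)) = 3*0 = 0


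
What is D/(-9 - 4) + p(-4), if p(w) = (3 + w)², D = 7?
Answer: 6/13 ≈ 0.46154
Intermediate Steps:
D/(-9 - 4) + p(-4) = 7/(-9 - 4) + (3 - 4)² = 7/(-13) + (-1)² = -1/13*7 + 1 = -7/13 + 1 = 6/13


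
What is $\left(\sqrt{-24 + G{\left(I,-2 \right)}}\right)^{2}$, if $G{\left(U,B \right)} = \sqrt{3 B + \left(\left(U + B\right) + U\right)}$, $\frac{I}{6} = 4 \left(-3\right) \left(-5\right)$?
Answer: $-24 + 2 \sqrt{178} \approx 2.6833$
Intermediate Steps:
$I = 360$ ($I = 6 \cdot 4 \left(-3\right) \left(-5\right) = 6 \left(\left(-12\right) \left(-5\right)\right) = 6 \cdot 60 = 360$)
$G{\left(U,B \right)} = \sqrt{2 U + 4 B}$ ($G{\left(U,B \right)} = \sqrt{3 B + \left(\left(B + U\right) + U\right)} = \sqrt{3 B + \left(B + 2 U\right)} = \sqrt{2 U + 4 B}$)
$\left(\sqrt{-24 + G{\left(I,-2 \right)}}\right)^{2} = \left(\sqrt{-24 + \sqrt{2 \cdot 360 + 4 \left(-2\right)}}\right)^{2} = \left(\sqrt{-24 + \sqrt{720 - 8}}\right)^{2} = \left(\sqrt{-24 + \sqrt{712}}\right)^{2} = \left(\sqrt{-24 + 2 \sqrt{178}}\right)^{2} = -24 + 2 \sqrt{178}$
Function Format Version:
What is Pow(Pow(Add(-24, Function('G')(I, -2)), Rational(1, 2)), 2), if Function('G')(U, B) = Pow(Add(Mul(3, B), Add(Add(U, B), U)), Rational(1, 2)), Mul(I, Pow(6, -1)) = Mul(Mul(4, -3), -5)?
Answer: Add(-24, Mul(2, Pow(178, Rational(1, 2)))) ≈ 2.6833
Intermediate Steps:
I = 360 (I = Mul(6, Mul(Mul(4, -3), -5)) = Mul(6, Mul(-12, -5)) = Mul(6, 60) = 360)
Function('G')(U, B) = Pow(Add(Mul(2, U), Mul(4, B)), Rational(1, 2)) (Function('G')(U, B) = Pow(Add(Mul(3, B), Add(Add(B, U), U)), Rational(1, 2)) = Pow(Add(Mul(3, B), Add(B, Mul(2, U))), Rational(1, 2)) = Pow(Add(Mul(2, U), Mul(4, B)), Rational(1, 2)))
Pow(Pow(Add(-24, Function('G')(I, -2)), Rational(1, 2)), 2) = Pow(Pow(Add(-24, Pow(Add(Mul(2, 360), Mul(4, -2)), Rational(1, 2))), Rational(1, 2)), 2) = Pow(Pow(Add(-24, Pow(Add(720, -8), Rational(1, 2))), Rational(1, 2)), 2) = Pow(Pow(Add(-24, Pow(712, Rational(1, 2))), Rational(1, 2)), 2) = Pow(Pow(Add(-24, Mul(2, Pow(178, Rational(1, 2)))), Rational(1, 2)), 2) = Add(-24, Mul(2, Pow(178, Rational(1, 2))))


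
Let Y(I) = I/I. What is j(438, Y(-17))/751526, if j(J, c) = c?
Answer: 1/751526 ≈ 1.3306e-6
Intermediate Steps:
Y(I) = 1
j(438, Y(-17))/751526 = 1/751526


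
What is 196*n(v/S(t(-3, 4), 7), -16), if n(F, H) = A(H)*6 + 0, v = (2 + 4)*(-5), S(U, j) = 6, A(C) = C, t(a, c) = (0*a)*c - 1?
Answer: -18816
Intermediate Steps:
t(a, c) = -1 (t(a, c) = 0*c - 1 = 0 - 1 = -1)
v = -30 (v = 6*(-5) = -30)
n(F, H) = 6*H (n(F, H) = H*6 + 0 = 6*H + 0 = 6*H)
196*n(v/S(t(-3, 4), 7), -16) = 196*(6*(-16)) = 196*(-96) = -18816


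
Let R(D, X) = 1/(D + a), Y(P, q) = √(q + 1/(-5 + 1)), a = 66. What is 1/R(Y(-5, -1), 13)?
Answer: 66 + I*√5/2 ≈ 66.0 + 1.118*I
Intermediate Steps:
Y(P, q) = √(-¼ + q) (Y(P, q) = √(q + 1/(-4)) = √(q - ¼) = √(-¼ + q))
R(D, X) = 1/(66 + D) (R(D, X) = 1/(D + 66) = 1/(66 + D))
1/R(Y(-5, -1), 13) = 1/(1/(66 + √(-1 + 4*(-1))/2)) = 1/(1/(66 + √(-1 - 4)/2)) = 1/(1/(66 + √(-5)/2)) = 1/(1/(66 + (I*√5)/2)) = 1/(1/(66 + I*√5/2)) = 66 + I*√5/2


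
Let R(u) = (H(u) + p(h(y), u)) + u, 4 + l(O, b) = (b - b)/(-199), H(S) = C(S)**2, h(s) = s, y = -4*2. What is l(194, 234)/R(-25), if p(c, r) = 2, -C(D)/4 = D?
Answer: -4/9977 ≈ -0.00040092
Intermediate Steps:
y = -8
C(D) = -4*D
H(S) = 16*S**2 (H(S) = (-4*S)**2 = 16*S**2)
l(O, b) = -4 (l(O, b) = -4 + (b - b)/(-199) = -4 + 0*(-1/199) = -4 + 0 = -4)
R(u) = 2 + u + 16*u**2 (R(u) = (16*u**2 + 2) + u = (2 + 16*u**2) + u = 2 + u + 16*u**2)
l(194, 234)/R(-25) = -4/(2 - 25 + 16*(-25)**2) = -4/(2 - 25 + 16*625) = -4/(2 - 25 + 10000) = -4/9977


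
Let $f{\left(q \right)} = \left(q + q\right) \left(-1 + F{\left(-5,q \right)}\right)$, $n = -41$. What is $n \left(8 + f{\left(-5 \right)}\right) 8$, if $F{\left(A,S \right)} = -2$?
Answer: $-12464$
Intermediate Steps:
$f{\left(q \right)} = - 6 q$ ($f{\left(q \right)} = \left(q + q\right) \left(-1 - 2\right) = 2 q \left(-3\right) = - 6 q$)
$n \left(8 + f{\left(-5 \right)}\right) 8 = - 41 \left(8 - -30\right) 8 = - 41 \left(8 + 30\right) 8 = - 41 \cdot 38 \cdot 8 = \left(-41\right) 304 = -12464$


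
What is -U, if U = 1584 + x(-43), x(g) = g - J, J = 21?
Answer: -1520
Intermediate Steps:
x(g) = -21 + g (x(g) = g - 1*21 = g - 21 = -21 + g)
U = 1520 (U = 1584 + (-21 - 43) = 1584 - 64 = 1520)
-U = -1*1520 = -1520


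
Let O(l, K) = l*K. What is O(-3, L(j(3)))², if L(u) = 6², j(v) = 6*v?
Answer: 11664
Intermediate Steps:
L(u) = 36
O(l, K) = K*l
O(-3, L(j(3)))² = (36*(-3))² = (-108)² = 11664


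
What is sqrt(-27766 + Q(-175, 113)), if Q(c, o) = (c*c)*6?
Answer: 4*sqrt(9749) ≈ 394.95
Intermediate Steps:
Q(c, o) = 6*c**2 (Q(c, o) = c**2*6 = 6*c**2)
sqrt(-27766 + Q(-175, 113)) = sqrt(-27766 + 6*(-175)**2) = sqrt(-27766 + 6*30625) = sqrt(-27766 + 183750) = sqrt(155984) = 4*sqrt(9749)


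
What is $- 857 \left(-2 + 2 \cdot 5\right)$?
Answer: $-6856$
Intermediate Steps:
$- 857 \left(-2 + 2 \cdot 5\right) = - 857 \left(-2 + 10\right) = \left(-857\right) 8 = -6856$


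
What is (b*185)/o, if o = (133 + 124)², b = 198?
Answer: 36630/66049 ≈ 0.55459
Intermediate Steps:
o = 66049 (o = 257² = 66049)
(b*185)/o = (198*185)/66049 = 36630*(1/66049) = 36630/66049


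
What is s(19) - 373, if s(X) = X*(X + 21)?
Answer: 387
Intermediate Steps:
s(X) = X*(21 + X)
s(19) - 373 = 19*(21 + 19) - 373 = 19*40 - 373 = 760 - 373 = 387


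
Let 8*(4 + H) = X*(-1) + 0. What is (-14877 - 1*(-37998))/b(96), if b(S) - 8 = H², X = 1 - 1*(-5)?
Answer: 123312/163 ≈ 756.52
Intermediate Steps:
X = 6 (X = 1 + 5 = 6)
H = -19/4 (H = -4 + (6*(-1) + 0)/8 = -4 + (-6 + 0)/8 = -4 + (⅛)*(-6) = -4 - ¾ = -19/4 ≈ -4.7500)
b(S) = 489/16 (b(S) = 8 + (-19/4)² = 8 + 361/16 = 489/16)
(-14877 - 1*(-37998))/b(96) = (-14877 - 1*(-37998))/(489/16) = (-14877 + 37998)*(16/489) = 23121*(16/489) = 123312/163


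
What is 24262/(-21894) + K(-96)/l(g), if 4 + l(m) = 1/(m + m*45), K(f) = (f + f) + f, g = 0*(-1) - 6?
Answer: 856750381/12096435 ≈ 70.827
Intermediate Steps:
g = -6 (g = 0 - 6 = -6)
K(f) = 3*f (K(f) = 2*f + f = 3*f)
l(m) = -4 + 1/(46*m) (l(m) = -4 + 1/(m + m*45) = -4 + 1/(m + 45*m) = -4 + 1/(46*m))
24262/(-21894) + K(-96)/l(g) = 24262/(-21894) + (3*(-96))/(-4 + (1/46)/(-6)) = 24262*(-1/21894) - 288/(-4 + (1/46)*(-1/6)) = -12131/10947 - 288/(-4 - 1/276) = -12131/10947 - 288/(-1105/276) = -12131/10947 - 288*(-276/1105) = -12131/10947 + 79488/1105 = 856750381/12096435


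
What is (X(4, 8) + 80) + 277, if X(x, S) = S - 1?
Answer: 364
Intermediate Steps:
X(x, S) = -1 + S
(X(4, 8) + 80) + 277 = ((-1 + 8) + 80) + 277 = (7 + 80) + 277 = 87 + 277 = 364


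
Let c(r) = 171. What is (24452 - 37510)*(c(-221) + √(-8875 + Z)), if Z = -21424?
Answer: -2232918 - 13058*I*√30299 ≈ -2.2329e+6 - 2.273e+6*I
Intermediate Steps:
(24452 - 37510)*(c(-221) + √(-8875 + Z)) = (24452 - 37510)*(171 + √(-8875 - 21424)) = -13058*(171 + √(-30299)) = -13058*(171 + I*√30299) = -2232918 - 13058*I*√30299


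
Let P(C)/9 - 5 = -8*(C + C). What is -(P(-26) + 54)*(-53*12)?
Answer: 2444148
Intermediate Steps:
P(C) = 45 - 144*C (P(C) = 45 + 9*(-8*(C + C)) = 45 + 9*(-16*C) = 45 - 144*C)
-(P(-26) + 54)*(-53*12) = -((45 - 144*(-26)) + 54)*(-53*12) = -((45 + 3744) + 54)*(-636) = -(3789 + 54)*(-636) = -3843*(-636) = -1*(-2444148) = 2444148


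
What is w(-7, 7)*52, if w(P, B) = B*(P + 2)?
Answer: -1820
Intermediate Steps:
w(P, B) = B*(2 + P)
w(-7, 7)*52 = (7*(2 - 7))*52 = (7*(-5))*52 = -35*52 = -1820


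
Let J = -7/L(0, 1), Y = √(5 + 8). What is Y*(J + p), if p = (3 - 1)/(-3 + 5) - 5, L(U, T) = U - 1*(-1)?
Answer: -11*√13 ≈ -39.661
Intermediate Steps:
L(U, T) = 1 + U (L(U, T) = U + 1 = 1 + U)
Y = √13 ≈ 3.6056
p = -4 (p = 2/2 - 5 = 2*(½) - 5 = 1 - 5 = -4)
J = -7 (J = -7/(1 + 0) = -7/1 = -7*1 = -7)
Y*(J + p) = √13*(-7 - 4) = √13*(-11) = -11*√13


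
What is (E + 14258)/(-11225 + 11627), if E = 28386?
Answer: 21322/201 ≈ 106.08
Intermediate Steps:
(E + 14258)/(-11225 + 11627) = (28386 + 14258)/(-11225 + 11627) = 42644/402 = 42644*(1/402) = 21322/201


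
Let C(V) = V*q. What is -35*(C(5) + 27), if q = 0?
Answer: -945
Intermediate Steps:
C(V) = 0 (C(V) = V*0 = 0)
-35*(C(5) + 27) = -35*(0 + 27) = -35*27 = -945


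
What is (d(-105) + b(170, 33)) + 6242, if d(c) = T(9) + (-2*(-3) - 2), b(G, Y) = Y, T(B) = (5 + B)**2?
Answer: 6475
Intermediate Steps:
d(c) = 200 (d(c) = (5 + 9)**2 + (-2*(-3) - 2) = 14**2 + (6 - 2) = 196 + 4 = 200)
(d(-105) + b(170, 33)) + 6242 = (200 + 33) + 6242 = 233 + 6242 = 6475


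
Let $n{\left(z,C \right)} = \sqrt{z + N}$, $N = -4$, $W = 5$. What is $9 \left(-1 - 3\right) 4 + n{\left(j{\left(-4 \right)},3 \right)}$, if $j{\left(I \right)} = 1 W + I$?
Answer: $-144 + i \sqrt{3} \approx -144.0 + 1.732 i$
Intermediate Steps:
$j{\left(I \right)} = 5 + I$ ($j{\left(I \right)} = 1 \cdot 5 + I = 5 + I$)
$n{\left(z,C \right)} = \sqrt{-4 + z}$ ($n{\left(z,C \right)} = \sqrt{z - 4} = \sqrt{-4 + z}$)
$9 \left(-1 - 3\right) 4 + n{\left(j{\left(-4 \right)},3 \right)} = 9 \left(-1 - 3\right) 4 + \sqrt{-4 + \left(5 - 4\right)} = 9 \left(\left(-4\right) 4\right) + \sqrt{-4 + 1} = 9 \left(-16\right) + \sqrt{-3} = -144 + i \sqrt{3}$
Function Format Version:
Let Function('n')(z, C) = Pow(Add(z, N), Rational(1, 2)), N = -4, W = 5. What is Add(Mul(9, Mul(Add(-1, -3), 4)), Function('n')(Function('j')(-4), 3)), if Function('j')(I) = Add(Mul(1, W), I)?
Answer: Add(-144, Mul(I, Pow(3, Rational(1, 2)))) ≈ Add(-144.00, Mul(1.7320, I))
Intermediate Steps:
Function('j')(I) = Add(5, I) (Function('j')(I) = Add(Mul(1, 5), I) = Add(5, I))
Function('n')(z, C) = Pow(Add(-4, z), Rational(1, 2)) (Function('n')(z, C) = Pow(Add(z, -4), Rational(1, 2)) = Pow(Add(-4, z), Rational(1, 2)))
Add(Mul(9, Mul(Add(-1, -3), 4)), Function('n')(Function('j')(-4), 3)) = Add(Mul(9, Mul(Add(-1, -3), 4)), Pow(Add(-4, Add(5, -4)), Rational(1, 2))) = Add(Mul(9, Mul(-4, 4)), Pow(Add(-4, 1), Rational(1, 2))) = Add(Mul(9, -16), Pow(-3, Rational(1, 2))) = Add(-144, Mul(I, Pow(3, Rational(1, 2))))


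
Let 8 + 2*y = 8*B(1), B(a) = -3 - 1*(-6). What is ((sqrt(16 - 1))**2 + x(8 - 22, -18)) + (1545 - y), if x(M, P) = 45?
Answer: 1597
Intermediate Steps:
B(a) = 3 (B(a) = -3 + 6 = 3)
y = 8 (y = -4 + (8*3)/2 = -4 + (1/2)*24 = -4 + 12 = 8)
((sqrt(16 - 1))**2 + x(8 - 22, -18)) + (1545 - y) = ((sqrt(16 - 1))**2 + 45) + (1545 - 1*8) = ((sqrt(15))**2 + 45) + (1545 - 8) = (15 + 45) + 1537 = 60 + 1537 = 1597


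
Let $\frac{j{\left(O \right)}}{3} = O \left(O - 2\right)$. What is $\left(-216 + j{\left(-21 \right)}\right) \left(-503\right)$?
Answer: $-620199$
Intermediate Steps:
$j{\left(O \right)} = 3 O \left(-2 + O\right)$ ($j{\left(O \right)} = 3 O \left(O - 2\right) = 3 O \left(-2 + O\right)$)
$\left(-216 + j{\left(-21 \right)}\right) \left(-503\right) = \left(-216 + 3 \left(-21\right) \left(-2 - 21\right)\right) \left(-503\right) = \left(-216 + 3 \left(-21\right) \left(-23\right)\right) \left(-503\right) = \left(-216 + 1449\right) \left(-503\right) = 1233 \left(-503\right) = -620199$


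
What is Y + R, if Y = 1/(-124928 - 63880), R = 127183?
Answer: 24013167863/188808 ≈ 1.2718e+5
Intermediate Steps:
Y = -1/188808 (Y = 1/(-188808) = -1/188808 ≈ -5.2964e-6)
Y + R = -1/188808 + 127183 = 24013167863/188808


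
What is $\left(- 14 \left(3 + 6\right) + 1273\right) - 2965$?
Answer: $-1818$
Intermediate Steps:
$\left(- 14 \left(3 + 6\right) + 1273\right) - 2965 = \left(\left(-14\right) 9 + 1273\right) - 2965 = \left(-126 + 1273\right) - 2965 = 1147 - 2965 = -1818$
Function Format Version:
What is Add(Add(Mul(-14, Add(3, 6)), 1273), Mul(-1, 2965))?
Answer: -1818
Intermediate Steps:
Add(Add(Mul(-14, Add(3, 6)), 1273), Mul(-1, 2965)) = Add(Add(Mul(-14, 9), 1273), -2965) = Add(Add(-126, 1273), -2965) = Add(1147, -2965) = -1818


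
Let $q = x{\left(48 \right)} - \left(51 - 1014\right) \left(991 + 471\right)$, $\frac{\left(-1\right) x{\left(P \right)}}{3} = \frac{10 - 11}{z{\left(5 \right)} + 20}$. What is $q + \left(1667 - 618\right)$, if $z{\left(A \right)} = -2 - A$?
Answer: $\frac{18316418}{13} \approx 1.409 \cdot 10^{6}$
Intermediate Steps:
$x{\left(P \right)} = \frac{3}{13}$ ($x{\left(P \right)} = - 3 \frac{10 - 11}{\left(-2 - 5\right) + 20} = - 3 \left(- \frac{1}{\left(-2 - 5\right) + 20}\right) = - 3 \left(- \frac{1}{-7 + 20}\right) = - 3 \left(- \frac{1}{13}\right) = - 3 \left(\left(-1\right) \frac{1}{13}\right) = \left(-3\right) \left(- \frac{1}{13}\right) = \frac{3}{13}$)
$q = \frac{18302781}{13}$ ($q = \frac{3}{13} - \left(51 - 1014\right) \left(991 + 471\right) = \frac{3}{13} - \left(-963\right) 1462 = \frac{3}{13} - -1407906 = \frac{3}{13} + 1407906 = \frac{18302781}{13} \approx 1.4079 \cdot 10^{6}$)
$q + \left(1667 - 618\right) = \frac{18302781}{13} + \left(1667 - 618\right) = \frac{18302781}{13} + 1049 = \frac{18316418}{13}$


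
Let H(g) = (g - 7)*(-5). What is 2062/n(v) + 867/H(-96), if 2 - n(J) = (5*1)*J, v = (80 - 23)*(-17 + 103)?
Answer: 10093253/6310810 ≈ 1.5994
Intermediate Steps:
H(g) = 35 - 5*g (H(g) = (-7 + g)*(-5) = 35 - 5*g)
v = 4902 (v = 57*86 = 4902)
n(J) = 2 - 5*J (n(J) = 2 - 5*1*J = 2 - 5*J)
2062/n(v) + 867/H(-96) = 2062/(2 - 5*4902) + 867/(35 - 5*(-96)) = 2062/(2 - 24510) + 867/(35 + 480) = 2062/(-24508) + 867/515 = 2062*(-1/24508) + 867*(1/515) = -1031/12254 + 867/515 = 10093253/6310810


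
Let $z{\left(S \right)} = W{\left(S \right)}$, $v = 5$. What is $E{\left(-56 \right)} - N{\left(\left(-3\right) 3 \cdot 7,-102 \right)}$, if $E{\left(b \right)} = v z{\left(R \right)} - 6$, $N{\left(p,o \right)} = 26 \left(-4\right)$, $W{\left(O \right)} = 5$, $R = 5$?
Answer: $123$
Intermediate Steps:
$z{\left(S \right)} = 5$
$N{\left(p,o \right)} = -104$
$E{\left(b \right)} = 19$ ($E{\left(b \right)} = 5 \cdot 5 - 6 = 25 - 6 = 19$)
$E{\left(-56 \right)} - N{\left(\left(-3\right) 3 \cdot 7,-102 \right)} = 19 - -104 = 19 + 104 = 123$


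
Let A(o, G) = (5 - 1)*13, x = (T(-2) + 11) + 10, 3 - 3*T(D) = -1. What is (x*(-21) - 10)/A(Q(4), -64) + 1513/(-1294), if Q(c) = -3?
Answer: -349251/33644 ≈ -10.381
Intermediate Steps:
T(D) = 4/3 (T(D) = 1 - 1/3*(-1) = 1 + 1/3 = 4/3)
x = 67/3 (x = (4/3 + 11) + 10 = 37/3 + 10 = 67/3 ≈ 22.333)
A(o, G) = 52 (A(o, G) = 4*13 = 52)
(x*(-21) - 10)/A(Q(4), -64) + 1513/(-1294) = ((67/3)*(-21) - 10)/52 + 1513/(-1294) = (-469 - 10)*(1/52) + 1513*(-1/1294) = -479*1/52 - 1513/1294 = -479/52 - 1513/1294 = -349251/33644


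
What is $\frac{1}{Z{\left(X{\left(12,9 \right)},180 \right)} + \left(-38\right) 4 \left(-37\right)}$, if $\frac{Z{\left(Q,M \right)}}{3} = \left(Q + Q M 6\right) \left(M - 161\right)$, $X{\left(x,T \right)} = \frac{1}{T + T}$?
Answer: $\frac{6}{54283} \approx 0.00011053$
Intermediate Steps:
$X{\left(x,T \right)} = \frac{1}{2 T}$
$Z{\left(Q,M \right)} = 3 \left(-161 + M\right) \left(Q + 6 M Q\right)$ ($Z{\left(Q,M \right)} = 3 \left(Q + Q M 6\right) \left(M - 161\right) = 3 \left(Q + M Q 6\right) \left(-161 + M\right) = 3 \left(Q + 6 M Q\right) \left(-161 + M\right) = 3 \left(-161 + M\right) \left(Q + 6 M Q\right)$)
$\frac{1}{Z{\left(X{\left(12,9 \right)},180 \right)} + \left(-38\right) 4 \left(-37\right)} = \frac{1}{3 \frac{1}{2 \cdot 9} \left(-161 - 173700 + 6 \cdot 180^{2}\right) + \left(-38\right) 4 \left(-37\right)} = \frac{1}{3 \cdot \frac{1}{2} \cdot \frac{1}{9} \left(-161 - 173700 + 6 \cdot 32400\right) - -5624} = \frac{1}{3 \cdot \frac{1}{18} \left(-161 - 173700 + 194400\right) + 5624} = \frac{1}{3 \cdot \frac{1}{18} \cdot 20539 + 5624} = \frac{1}{\frac{20539}{6} + 5624} = \frac{1}{\frac{54283}{6}} = \frac{6}{54283}$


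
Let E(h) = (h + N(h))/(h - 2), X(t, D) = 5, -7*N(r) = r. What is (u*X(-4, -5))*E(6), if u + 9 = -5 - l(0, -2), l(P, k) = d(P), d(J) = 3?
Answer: -765/7 ≈ -109.29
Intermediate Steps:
N(r) = -r/7
l(P, k) = 3
u = -17 (u = -9 + (-5 - 1*3) = -9 + (-5 - 3) = -9 - 8 = -17)
E(h) = 6*h/(7*(-2 + h)) (E(h) = (h - h/7)/(h - 2) = (6*h/7)/(-2 + h) = 6*h/(7*(-2 + h)))
(u*X(-4, -5))*E(6) = (-17*5)*((6/7)*6/(-2 + 6)) = -510*6/(7*4) = -85*9/7 = -765/7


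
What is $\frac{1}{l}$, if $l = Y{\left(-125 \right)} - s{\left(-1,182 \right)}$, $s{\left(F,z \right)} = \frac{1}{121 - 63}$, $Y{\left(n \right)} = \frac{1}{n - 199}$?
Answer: $- \frac{9396}{191} \approx -49.194$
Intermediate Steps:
$Y{\left(n \right)} = \frac{1}{-199 + n}$
$s{\left(F,z \right)} = \frac{1}{58}$
$l = - \frac{191}{9396}$ ($l = \frac{1}{-199 - 125} - \frac{1}{58} = \frac{1}{-324} - \frac{1}{58} = - \frac{1}{324} - \frac{1}{58} = - \frac{191}{9396} \approx -0.020328$)
$\frac{1}{l} = \frac{1}{- \frac{191}{9396}} = - \frac{9396}{191}$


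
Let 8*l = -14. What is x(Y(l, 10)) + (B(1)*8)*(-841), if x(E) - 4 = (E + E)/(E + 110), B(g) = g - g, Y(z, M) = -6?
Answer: 101/26 ≈ 3.8846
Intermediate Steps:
l = -7/4 (l = (⅛)*(-14) = -7/4 ≈ -1.7500)
B(g) = 0
x(E) = 4 + 2*E/(110 + E) (x(E) = 4 + (E + E)/(E + 110) = 4 + (2*E)/(110 + E) = 4 + 2*E/(110 + E))
x(Y(l, 10)) + (B(1)*8)*(-841) = 2*(220 + 3*(-6))/(110 - 6) + (0*8)*(-841) = 2*(220 - 18)/104 + 0*(-841) = 2*(1/104)*202 + 0 = 101/26 + 0 = 101/26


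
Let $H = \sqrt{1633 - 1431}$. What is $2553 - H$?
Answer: $2553 - \sqrt{202} \approx 2538.8$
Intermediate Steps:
$H = \sqrt{202} \approx 14.213$
$2553 - H = 2553 - \sqrt{202}$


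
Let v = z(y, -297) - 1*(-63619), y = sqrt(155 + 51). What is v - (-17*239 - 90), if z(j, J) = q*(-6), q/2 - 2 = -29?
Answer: 68096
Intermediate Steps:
q = -54 (q = 4 + 2*(-29) = 4 - 58 = -54)
y = sqrt(206) ≈ 14.353
z(j, J) = 324 (z(j, J) = -54*(-6) = 324)
v = 63943 (v = 324 - 1*(-63619) = 324 + 63619 = 63943)
v - (-17*239 - 90) = 63943 - (-17*239 - 90) = 63943 - (-4063 - 90) = 63943 - 1*(-4153) = 63943 + 4153 = 68096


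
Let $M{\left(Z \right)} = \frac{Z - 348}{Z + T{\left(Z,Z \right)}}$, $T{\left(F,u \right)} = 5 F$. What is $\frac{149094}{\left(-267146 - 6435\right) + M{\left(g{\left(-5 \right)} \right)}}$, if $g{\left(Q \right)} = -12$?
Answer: $- \frac{24849}{45596} \approx -0.54498$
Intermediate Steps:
$M{\left(Z \right)} = \frac{-348 + Z}{6 Z}$ ($M{\left(Z \right)} = \frac{Z - 348}{Z + 5 Z} = \frac{-348 + Z}{6 Z}$)
$\frac{149094}{\left(-267146 - 6435\right) + M{\left(g{\left(-5 \right)} \right)}} = \frac{149094}{\left(-267146 - 6435\right) + \frac{-348 - 12}{6 \left(-12\right)}} = \frac{149094}{-273581 + \frac{1}{6} \left(- \frac{1}{12}\right) \left(-360\right)} = \frac{149094}{-273581 + 5} = \frac{149094}{-273576} = 149094 \left(- \frac{1}{273576}\right) = - \frac{24849}{45596}$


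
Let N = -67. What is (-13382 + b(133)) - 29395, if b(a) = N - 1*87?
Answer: -42931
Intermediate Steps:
b(a) = -154 (b(a) = -67 - 1*87 = -67 - 87 = -154)
(-13382 + b(133)) - 29395 = (-13382 - 154) - 29395 = -13536 - 29395 = -42931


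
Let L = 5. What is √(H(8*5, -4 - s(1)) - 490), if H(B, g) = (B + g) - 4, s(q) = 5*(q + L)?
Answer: 2*I*√122 ≈ 22.091*I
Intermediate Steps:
s(q) = 25 + 5*q (s(q) = 5*(q + 5) = 5*(5 + q) = 25 + 5*q)
H(B, g) = -4 + B + g
√(H(8*5, -4 - s(1)) - 490) = √((-4 + 8*5 + (-4 - (25 + 5*1))) - 490) = √((-4 + 40 + (-4 - (25 + 5))) - 490) = √((-4 + 40 + (-4 - 1*30)) - 490) = √((-4 + 40 + (-4 - 30)) - 490) = √((-4 + 40 - 34) - 490) = √(2 - 490) = √(-488) = 2*I*√122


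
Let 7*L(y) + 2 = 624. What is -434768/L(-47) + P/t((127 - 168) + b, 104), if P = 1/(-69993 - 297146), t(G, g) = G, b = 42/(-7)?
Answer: -26257537499393/5366470763 ≈ -4892.9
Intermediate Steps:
b = -6 (b = 42*(-⅐) = -6)
L(y) = 622/7 (L(y) = -2/7 + (⅐)*624 = -2/7 + 624/7 = 622/7)
P = -1/367139 (P = 1/(-367139) = -1/367139 ≈ -2.7238e-6)
-434768/L(-47) + P/t((127 - 168) + b, 104) = -434768/622/7 - 1/(367139*((127 - 168) - 6)) = -434768*7/622 - 1/(367139*(-41 - 6)) = -1521688/311 - 1/367139/(-47) = -1521688/311 - 1/367139*(-1/47) = -1521688/311 + 1/17255533 = -26257537499393/5366470763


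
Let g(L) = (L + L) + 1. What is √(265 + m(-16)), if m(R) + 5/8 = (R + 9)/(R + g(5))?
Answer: √106310/20 ≈ 16.303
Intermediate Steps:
g(L) = 1 + 2*L (g(L) = 2*L + 1 = 1 + 2*L)
m(R) = -5/8 + (9 + R)/(11 + R) (m(R) = -5/8 + (R + 9)/(R + (1 + 2*5)) = -5/8 + (9 + R)/(R + (1 + 10)) = -5/8 + (9 + R)/(R + 11) = -5/8 + (9 + R)/(11 + R))
√(265 + m(-16)) = √(265 + (17 + 3*(-16))/(8*(11 - 16))) = √(265 + (⅛)*(17 - 48)/(-5)) = √(265 + (⅛)*(-⅕)*(-31)) = √(265 + 31/40) = √(10631/40) = √106310/20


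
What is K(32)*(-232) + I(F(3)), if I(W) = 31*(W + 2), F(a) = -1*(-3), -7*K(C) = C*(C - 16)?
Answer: 119869/7 ≈ 17124.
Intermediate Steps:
K(C) = -C*(-16 + C)/7 (K(C) = -C*(C - 16)/7 = -C*(-16 + C)/7)
F(a) = 3
I(W) = 62 + 31*W (I(W) = 31*(2 + W) = 62 + 31*W)
K(32)*(-232) + I(F(3)) = ((⅐)*32*(16 - 1*32))*(-232) + (62 + 31*3) = ((⅐)*32*(16 - 32))*(-232) + (62 + 93) = ((⅐)*32*(-16))*(-232) + 155 = -512/7*(-232) + 155 = 118784/7 + 155 = 119869/7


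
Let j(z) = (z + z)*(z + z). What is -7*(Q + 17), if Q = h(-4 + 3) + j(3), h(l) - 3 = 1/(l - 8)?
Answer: -3521/9 ≈ -391.22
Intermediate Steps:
h(l) = 3 + 1/(-8 + l) (h(l) = 3 + 1/(l - 8) = 3 + 1/(-8 + l))
j(z) = 4*z² (j(z) = (2*z)*(2*z) = 4*z²)
Q = 350/9 (Q = (-23 + 3*(-4 + 3))/(-8 + (-4 + 3)) + 4*3² = (-23 + 3*(-1))/(-8 - 1) + 4*9 = (-23 - 3)/(-9) + 36 = -⅑*(-26) + 36 = 26/9 + 36 = 350/9 ≈ 38.889)
-7*(Q + 17) = -7*(350/9 + 17) = -7*503/9 = -3521/9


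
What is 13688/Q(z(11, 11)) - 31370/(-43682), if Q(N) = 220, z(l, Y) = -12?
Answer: 75602577/1201255 ≈ 62.936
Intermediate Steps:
13688/Q(z(11, 11)) - 31370/(-43682) = 13688/220 - 31370/(-43682) = 13688*(1/220) - 31370*(-1/43682) = 3422/55 + 15685/21841 = 75602577/1201255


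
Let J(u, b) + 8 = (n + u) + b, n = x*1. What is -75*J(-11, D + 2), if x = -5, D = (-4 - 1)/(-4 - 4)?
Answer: 12825/8 ≈ 1603.1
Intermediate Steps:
D = 5/8 (D = -5/(-8) = -5*(-⅛) = 5/8 ≈ 0.62500)
n = -5 (n = -5*1 = -5)
J(u, b) = -13 + b + u (J(u, b) = -8 + ((-5 + u) + b) = -8 + (-5 + b + u) = -13 + b + u)
-75*J(-11, D + 2) = -75*(-13 + (5/8 + 2) - 11) = -75*(-13 + 21/8 - 11) = -75*(-171/8) = 12825/8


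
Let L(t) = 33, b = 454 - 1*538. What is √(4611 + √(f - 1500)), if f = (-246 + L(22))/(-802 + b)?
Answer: √(3619616556 + 2658*I*√130811698)/886 ≈ 67.905 + 0.28515*I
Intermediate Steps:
b = -84 (b = 454 - 538 = -84)
f = 213/886 (f = (-246 + 33)/(-802 - 84) = -213/(-886) = -213*(-1/886) = 213/886 ≈ 0.24041)
√(4611 + √(f - 1500)) = √(4611 + √(213/886 - 1500)) = √(4611 + √(-1328787/886)) = √(4611 + 3*I*√130811698/886)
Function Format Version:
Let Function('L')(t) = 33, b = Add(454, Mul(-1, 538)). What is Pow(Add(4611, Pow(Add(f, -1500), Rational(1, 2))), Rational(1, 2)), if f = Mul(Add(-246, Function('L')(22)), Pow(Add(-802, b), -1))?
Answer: Mul(Rational(1, 886), Pow(Add(3619616556, Mul(2658, I, Pow(130811698, Rational(1, 2)))), Rational(1, 2))) ≈ Add(67.905, Mul(0.28515, I))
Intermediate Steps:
b = -84 (b = Add(454, -538) = -84)
f = Rational(213, 886) (f = Mul(Add(-246, 33), Pow(Add(-802, -84), -1)) = Mul(-213, Pow(-886, -1)) = Mul(-213, Rational(-1, 886)) = Rational(213, 886) ≈ 0.24041)
Pow(Add(4611, Pow(Add(f, -1500), Rational(1, 2))), Rational(1, 2)) = Pow(Add(4611, Pow(Add(Rational(213, 886), -1500), Rational(1, 2))), Rational(1, 2)) = Pow(Add(4611, Pow(Rational(-1328787, 886), Rational(1, 2))), Rational(1, 2)) = Pow(Add(4611, Mul(Rational(3, 886), I, Pow(130811698, Rational(1, 2)))), Rational(1, 2))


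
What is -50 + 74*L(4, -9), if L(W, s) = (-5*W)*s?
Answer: 13270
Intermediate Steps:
L(W, s) = -5*W*s
-50 + 74*L(4, -9) = -50 + 74*(-5*4*(-9)) = -50 + 74*180 = -50 + 13320 = 13270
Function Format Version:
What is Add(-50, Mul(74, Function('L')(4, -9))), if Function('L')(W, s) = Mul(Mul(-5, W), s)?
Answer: 13270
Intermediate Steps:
Function('L')(W, s) = Mul(-5, W, s)
Add(-50, Mul(74, Function('L')(4, -9))) = Add(-50, Mul(74, Mul(-5, 4, -9))) = Add(-50, Mul(74, 180)) = Add(-50, 13320) = 13270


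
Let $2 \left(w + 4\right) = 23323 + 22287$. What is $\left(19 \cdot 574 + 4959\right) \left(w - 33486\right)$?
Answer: $-169517525$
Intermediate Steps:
$w = 22801$ ($w = -4 + \frac{23323 + 22287}{2} = -4 + \frac{1}{2} \cdot 45610 = -4 + 22805 = 22801$)
$\left(19 \cdot 574 + 4959\right) \left(w - 33486\right) = \left(19 \cdot 574 + 4959\right) \left(22801 - 33486\right) = \left(10906 + 4959\right) \left(-10685\right) = 15865 \left(-10685\right) = -169517525$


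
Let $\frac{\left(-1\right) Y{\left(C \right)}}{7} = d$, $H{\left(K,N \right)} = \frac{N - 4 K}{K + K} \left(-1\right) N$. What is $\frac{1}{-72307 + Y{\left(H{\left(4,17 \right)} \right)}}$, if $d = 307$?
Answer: $- \frac{1}{74456} \approx -1.3431 \cdot 10^{-5}$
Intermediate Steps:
$H{\left(K,N \right)} = - \frac{N \left(N - 4 K\right)}{2 K}$ ($H{\left(K,N \right)} = \frac{N - 4 K}{2 K} \left(-1\right) N = - \frac{N - 4 K}{2 K} N = - \frac{N \left(N - 4 K\right)}{2 K}$)
$Y{\left(C \right)} = -2149$ ($Y{\left(C \right)} = \left(-7\right) 307 = -2149$)
$\frac{1}{-72307 + Y{\left(H{\left(4,17 \right)} \right)}} = \frac{1}{-72307 - 2149} = \frac{1}{-74456} = - \frac{1}{74456}$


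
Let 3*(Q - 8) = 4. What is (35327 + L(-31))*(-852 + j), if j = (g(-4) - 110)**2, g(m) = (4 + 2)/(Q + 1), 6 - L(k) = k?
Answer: 377931248688/961 ≈ 3.9327e+8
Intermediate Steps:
Q = 28/3 (Q = 8 + (1/3)*4 = 8 + 4/3 = 28/3 ≈ 9.3333)
L(k) = 6 - k
g(m) = 18/31 (g(m) = (4 + 2)/(28/3 + 1) = 6/(31/3) = 6*(3/31) = 18/31)
j = 11505664/961 (j = (18/31 - 110)**2 = (-3392/31)**2 = 11505664/961 ≈ 11973.)
(35327 + L(-31))*(-852 + j) = (35327 + (6 - 1*(-31)))*(-852 + 11505664/961) = (35327 + (6 + 31))*(10686892/961) = (35327 + 37)*(10686892/961) = 35364*(10686892/961) = 377931248688/961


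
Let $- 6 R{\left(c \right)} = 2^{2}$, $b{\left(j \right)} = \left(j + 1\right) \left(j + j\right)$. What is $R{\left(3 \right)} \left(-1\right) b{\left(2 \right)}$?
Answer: $8$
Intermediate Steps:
$b{\left(j \right)} = 2 j \left(1 + j\right)$ ($b{\left(j \right)} = \left(1 + j\right) 2 j = 2 j \left(1 + j\right)$)
$R{\left(c \right)} = - \frac{2}{3}$ ($R{\left(c \right)} = - \frac{2^{2}}{6} = \left(- \frac{1}{6}\right) 4 = - \frac{2}{3}$)
$R{\left(3 \right)} \left(-1\right) b{\left(2 \right)} = \left(- \frac{2}{3}\right) \left(-1\right) 2 \cdot 2 \left(1 + 2\right) = \frac{2 \cdot 2 \cdot 2 \cdot 3}{3} = \frac{2}{3} \cdot 12 = 8$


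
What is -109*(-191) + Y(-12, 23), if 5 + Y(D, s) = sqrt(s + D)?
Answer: 20814 + sqrt(11) ≈ 20817.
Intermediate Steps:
Y(D, s) = -5 + sqrt(D + s) (Y(D, s) = -5 + sqrt(s + D) = -5 + sqrt(D + s))
-109*(-191) + Y(-12, 23) = -109*(-191) + (-5 + sqrt(-12 + 23)) = 20819 + (-5 + sqrt(11)) = 20814 + sqrt(11)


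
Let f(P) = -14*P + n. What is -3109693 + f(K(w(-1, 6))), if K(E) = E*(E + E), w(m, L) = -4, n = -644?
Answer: -3110785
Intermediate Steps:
K(E) = 2*E**2 (K(E) = E*(2*E) = 2*E**2)
f(P) = -644 - 14*P (f(P) = -14*P - 644 = -644 - 14*P)
-3109693 + f(K(w(-1, 6))) = -3109693 + (-644 - 28*(-4)**2) = -3109693 + (-644 - 28*16) = -3109693 + (-644 - 14*32) = -3109693 + (-644 - 448) = -3109693 - 1092 = -3110785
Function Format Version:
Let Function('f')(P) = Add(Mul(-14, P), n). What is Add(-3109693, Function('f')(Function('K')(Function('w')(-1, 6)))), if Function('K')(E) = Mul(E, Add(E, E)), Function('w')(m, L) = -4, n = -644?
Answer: -3110785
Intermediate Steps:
Function('K')(E) = Mul(2, Pow(E, 2)) (Function('K')(E) = Mul(E, Mul(2, E)) = Mul(2, Pow(E, 2)))
Function('f')(P) = Add(-644, Mul(-14, P)) (Function('f')(P) = Add(Mul(-14, P), -644) = Add(-644, Mul(-14, P)))
Add(-3109693, Function('f')(Function('K')(Function('w')(-1, 6)))) = Add(-3109693, Add(-644, Mul(-14, Mul(2, Pow(-4, 2))))) = Add(-3109693, Add(-644, Mul(-14, Mul(2, 16)))) = Add(-3109693, Add(-644, Mul(-14, 32))) = Add(-3109693, Add(-644, -448)) = Add(-3109693, -1092) = -3110785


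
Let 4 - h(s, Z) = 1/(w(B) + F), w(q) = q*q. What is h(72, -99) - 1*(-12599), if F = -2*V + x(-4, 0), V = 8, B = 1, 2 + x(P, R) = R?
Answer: 214252/17 ≈ 12603.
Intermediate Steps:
x(P, R) = -2 + R
w(q) = q²
F = -18 (F = -2*8 + (-2 + 0) = -16 - 2 = -18)
h(s, Z) = 69/17 (h(s, Z) = 4 - 1/(1² - 18) = 4 - 1/(1 - 18) = 4 - 1/(-17) = 4 - 1*(-1/17) = 4 + 1/17 = 69/17)
h(72, -99) - 1*(-12599) = 69/17 - 1*(-12599) = 69/17 + 12599 = 214252/17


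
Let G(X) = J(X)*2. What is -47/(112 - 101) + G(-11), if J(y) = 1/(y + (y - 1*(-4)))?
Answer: -434/99 ≈ -4.3838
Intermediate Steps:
J(y) = 1/(4 + 2*y) (J(y) = 1/(y + (y + 4)) = 1/(y + (4 + y)) = 1/(4 + 2*y))
G(X) = 1/(2 + X) (G(X) = (1/(2*(2 + X)))*2 = 1/(2 + X))
-47/(112 - 101) + G(-11) = -47/(112 - 101) + 1/(2 - 11) = -47/11 + 1/(-9) = (1/11)*(-47) - 1/9 = -47/11 - 1/9 = -434/99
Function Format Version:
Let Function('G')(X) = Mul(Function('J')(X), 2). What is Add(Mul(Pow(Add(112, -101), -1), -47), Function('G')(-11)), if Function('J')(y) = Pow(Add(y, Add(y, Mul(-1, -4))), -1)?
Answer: Rational(-434, 99) ≈ -4.3838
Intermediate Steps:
Function('J')(y) = Pow(Add(4, Mul(2, y)), -1) (Function('J')(y) = Pow(Add(y, Add(y, 4)), -1) = Pow(Add(y, Add(4, y)), -1) = Pow(Add(4, Mul(2, y)), -1))
Function('G')(X) = Pow(Add(2, X), -1) (Function('G')(X) = Mul(Mul(Rational(1, 2), Pow(Add(2, X), -1)), 2) = Pow(Add(2, X), -1))
Add(Mul(Pow(Add(112, -101), -1), -47), Function('G')(-11)) = Add(Mul(Pow(Add(112, -101), -1), -47), Pow(Add(2, -11), -1)) = Add(Mul(Pow(11, -1), -47), Pow(-9, -1)) = Add(Mul(Rational(1, 11), -47), Rational(-1, 9)) = Add(Rational(-47, 11), Rational(-1, 9)) = Rational(-434, 99)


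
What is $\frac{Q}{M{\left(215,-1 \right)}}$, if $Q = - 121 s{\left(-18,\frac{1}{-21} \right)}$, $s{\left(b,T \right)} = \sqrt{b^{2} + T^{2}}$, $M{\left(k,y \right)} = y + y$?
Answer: $\frac{4961 \sqrt{85}}{42} \approx 1089.0$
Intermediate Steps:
$M{\left(k,y \right)} = 2 y$
$s{\left(b,T \right)} = \sqrt{T^{2} + b^{2}}$
$Q = - \frac{4961 \sqrt{85}}{21}$ ($Q = - 121 \sqrt{\left(\frac{1}{-21}\right)^{2} + \left(-18\right)^{2}} = - 121 \sqrt{\left(- \frac{1}{21}\right)^{2} + 324} = - 121 \sqrt{\frac{1}{441} + 324} = - 121 \sqrt{\frac{142885}{441}} = - 121 \frac{41 \sqrt{85}}{21} = - \frac{4961 \sqrt{85}}{21} \approx -2178.0$)
$\frac{Q}{M{\left(215,-1 \right)}} = \frac{\left(- \frac{4961}{21}\right) \sqrt{85}}{2 \left(-1\right)} = \frac{\left(- \frac{4961}{21}\right) \sqrt{85}}{-2} = - \frac{4961 \sqrt{85}}{21} \left(- \frac{1}{2}\right) = \frac{4961 \sqrt{85}}{42}$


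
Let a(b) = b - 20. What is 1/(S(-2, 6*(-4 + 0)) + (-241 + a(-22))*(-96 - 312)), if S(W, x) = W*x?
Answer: 1/115512 ≈ 8.6571e-6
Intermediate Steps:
a(b) = -20 + b
1/(S(-2, 6*(-4 + 0)) + (-241 + a(-22))*(-96 - 312)) = 1/(-12*(-4 + 0) + (-241 + (-20 - 22))*(-96 - 312)) = 1/(-12*(-4) + (-241 - 42)*(-408)) = 1/(-2*(-24) - 283*(-408)) = 1/(48 + 115464) = 1/115512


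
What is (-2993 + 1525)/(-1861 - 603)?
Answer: 367/616 ≈ 0.59578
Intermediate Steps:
(-2993 + 1525)/(-1861 - 603) = -1468/(-2464) = -1468*(-1/2464) = 367/616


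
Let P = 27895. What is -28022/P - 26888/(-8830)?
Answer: 10052130/4926257 ≈ 2.0405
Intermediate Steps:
-28022/P - 26888/(-8830) = -28022/27895 - 26888/(-8830) = -28022*1/27895 - 26888*(-1/8830) = -28022/27895 + 13444/4415 = 10052130/4926257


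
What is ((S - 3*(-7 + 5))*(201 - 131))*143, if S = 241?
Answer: 2472470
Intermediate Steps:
((S - 3*(-7 + 5))*(201 - 131))*143 = ((241 - 3*(-7 + 5))*(201 - 131))*143 = ((241 - 3*(-2))*70)*143 = ((241 + 6)*70)*143 = (247*70)*143 = 17290*143 = 2472470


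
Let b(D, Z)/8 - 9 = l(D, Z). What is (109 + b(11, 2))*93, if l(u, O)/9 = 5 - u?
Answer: -23343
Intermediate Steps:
l(u, O) = 45 - 9*u (l(u, O) = 9*(5 - u) = 45 - 9*u)
b(D, Z) = 432 - 72*D (b(D, Z) = 72 + 8*(45 - 9*D) = 72 + (360 - 72*D) = 432 - 72*D)
(109 + b(11, 2))*93 = (109 + (432 - 72*11))*93 = (109 + (432 - 792))*93 = (109 - 360)*93 = -251*93 = -23343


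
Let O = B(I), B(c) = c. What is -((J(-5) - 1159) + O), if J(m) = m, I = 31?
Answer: 1133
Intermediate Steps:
O = 31
-((J(-5) - 1159) + O) = -((-5 - 1159) + 31) = -(-1164 + 31) = -1*(-1133) = 1133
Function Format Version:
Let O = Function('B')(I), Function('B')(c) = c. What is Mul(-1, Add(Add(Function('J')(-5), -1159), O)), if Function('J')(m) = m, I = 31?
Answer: 1133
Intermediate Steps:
O = 31
Mul(-1, Add(Add(Function('J')(-5), -1159), O)) = Mul(-1, Add(Add(-5, -1159), 31)) = Mul(-1, Add(-1164, 31)) = Mul(-1, -1133) = 1133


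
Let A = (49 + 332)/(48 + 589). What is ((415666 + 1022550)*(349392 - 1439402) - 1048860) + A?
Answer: -998606344839359/637 ≈ -1.5677e+12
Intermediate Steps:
A = 381/637 ≈ 0.59812
((415666 + 1022550)*(349392 - 1439402) - 1048860) + A = ((415666 + 1022550)*(349392 - 1439402) - 1048860) + 381/637 = (1438216*(-1090010) - 1048860) + 381/637 = (-1567669822160 - 1048860) + 381/637 = -1567670871020 + 381/637 = -998606344839359/637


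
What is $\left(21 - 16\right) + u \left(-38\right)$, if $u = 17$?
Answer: $-641$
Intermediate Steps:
$\left(21 - 16\right) + u \left(-38\right) = \left(21 - 16\right) + 17 \left(-38\right) = 5 - 646 = -641$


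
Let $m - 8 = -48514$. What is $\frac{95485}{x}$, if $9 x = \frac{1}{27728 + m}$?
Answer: $-17855885970$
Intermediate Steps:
$m = -48506$ ($m = 8 - 48514 = -48506$)
$x = - \frac{1}{187002}$ ($x = \frac{1}{9 \left(27728 - 48506\right)} = \frac{1}{9 \left(-20778\right)} = \frac{1}{9} \left(- \frac{1}{20778}\right) = - \frac{1}{187002} \approx -5.3475 \cdot 10^{-6}$)
$\frac{95485}{x} = \frac{95485}{- \frac{1}{187002}} = 95485 \left(-187002\right) = -17855885970$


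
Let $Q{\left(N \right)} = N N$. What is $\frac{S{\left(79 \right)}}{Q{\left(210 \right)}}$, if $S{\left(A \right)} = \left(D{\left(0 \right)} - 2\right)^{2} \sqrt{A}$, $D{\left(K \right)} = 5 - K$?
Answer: $\frac{\sqrt{79}}{4900} \approx 0.0018139$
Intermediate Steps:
$Q{\left(N \right)} = N^{2}$
$S{\left(A \right)} = 9 \sqrt{A}$ ($S{\left(A \right)} = \left(\left(5 - 0\right) - 2\right)^{2} \sqrt{A} = \left(\left(5 + 0\right) - 2\right)^{2} \sqrt{A} = \left(5 - 2\right)^{2} \sqrt{A} = 3^{2} \sqrt{A} = 9 \sqrt{A}$)
$\frac{S{\left(79 \right)}}{Q{\left(210 \right)}} = \frac{9 \sqrt{79}}{210^{2}} = \frac{9 \sqrt{79}}{44100} = 9 \sqrt{79} \cdot \frac{1}{44100} = \frac{\sqrt{79}}{4900}$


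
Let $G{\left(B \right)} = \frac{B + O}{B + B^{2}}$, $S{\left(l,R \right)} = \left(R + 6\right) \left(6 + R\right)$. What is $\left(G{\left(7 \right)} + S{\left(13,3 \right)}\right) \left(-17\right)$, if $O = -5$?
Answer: $- \frac{38573}{28} \approx -1377.6$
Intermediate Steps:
$S{\left(l,R \right)} = \left(6 + R\right)^{2}$ ($S{\left(l,R \right)} = \left(6 + R\right) \left(6 + R\right) = \left(6 + R\right)^{2}$)
$G{\left(B \right)} = \frac{-5 + B}{B + B^{2}}$ ($G{\left(B \right)} = \frac{B - 5}{B + B^{2}} = \frac{-5 + B}{B + B^{2}}$)
$\left(G{\left(7 \right)} + S{\left(13,3 \right)}\right) \left(-17\right) = \left(\frac{-5 + 7}{7 \left(1 + 7\right)} + \left(6 + 3\right)^{2}\right) \left(-17\right) = \left(\frac{1}{7} \cdot \frac{1}{8} \cdot 2 + 9^{2}\right) \left(-17\right) = \left(\frac{1}{7} \cdot \frac{1}{8} \cdot 2 + 81\right) \left(-17\right) = \left(\frac{1}{28} + 81\right) \left(-17\right) = \frac{2269}{28} \left(-17\right) = - \frac{38573}{28}$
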